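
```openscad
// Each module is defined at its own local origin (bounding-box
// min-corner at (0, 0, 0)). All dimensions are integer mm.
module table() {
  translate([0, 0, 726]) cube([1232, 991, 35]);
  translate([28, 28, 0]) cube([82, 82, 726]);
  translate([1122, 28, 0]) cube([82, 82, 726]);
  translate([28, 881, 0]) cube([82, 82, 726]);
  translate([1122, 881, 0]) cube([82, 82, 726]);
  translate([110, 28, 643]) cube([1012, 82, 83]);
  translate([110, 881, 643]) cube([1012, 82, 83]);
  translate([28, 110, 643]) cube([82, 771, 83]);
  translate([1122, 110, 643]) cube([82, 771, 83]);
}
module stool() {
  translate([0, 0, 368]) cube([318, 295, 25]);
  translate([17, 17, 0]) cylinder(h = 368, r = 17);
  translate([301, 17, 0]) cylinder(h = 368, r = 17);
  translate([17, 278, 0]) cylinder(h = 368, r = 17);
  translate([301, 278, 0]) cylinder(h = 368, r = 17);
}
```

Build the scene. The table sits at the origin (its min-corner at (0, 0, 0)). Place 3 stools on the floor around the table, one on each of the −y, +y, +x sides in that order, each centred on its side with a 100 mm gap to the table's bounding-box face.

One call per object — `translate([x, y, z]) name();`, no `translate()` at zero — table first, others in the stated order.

table();
translate([457, -395, 0]) stool();
translate([457, 1091, 0]) stool();
translate([1332, 348, 0]) stool();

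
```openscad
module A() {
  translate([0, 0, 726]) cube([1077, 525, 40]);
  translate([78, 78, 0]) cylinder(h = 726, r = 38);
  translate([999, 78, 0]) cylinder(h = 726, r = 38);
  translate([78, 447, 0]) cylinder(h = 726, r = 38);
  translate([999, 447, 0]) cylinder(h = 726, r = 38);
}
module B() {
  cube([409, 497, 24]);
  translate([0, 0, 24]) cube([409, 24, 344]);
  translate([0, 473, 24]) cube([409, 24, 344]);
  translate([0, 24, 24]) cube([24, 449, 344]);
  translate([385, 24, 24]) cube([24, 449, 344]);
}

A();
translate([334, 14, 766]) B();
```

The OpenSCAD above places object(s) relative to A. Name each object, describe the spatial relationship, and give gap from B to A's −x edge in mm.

The open box's min-x is at 334; the table's min-x is 0; gap = 334 mm.

A is a table. B is an open box. The open box is on top of the table, centred. The gap from the open box to the table's −x edge is 334 mm.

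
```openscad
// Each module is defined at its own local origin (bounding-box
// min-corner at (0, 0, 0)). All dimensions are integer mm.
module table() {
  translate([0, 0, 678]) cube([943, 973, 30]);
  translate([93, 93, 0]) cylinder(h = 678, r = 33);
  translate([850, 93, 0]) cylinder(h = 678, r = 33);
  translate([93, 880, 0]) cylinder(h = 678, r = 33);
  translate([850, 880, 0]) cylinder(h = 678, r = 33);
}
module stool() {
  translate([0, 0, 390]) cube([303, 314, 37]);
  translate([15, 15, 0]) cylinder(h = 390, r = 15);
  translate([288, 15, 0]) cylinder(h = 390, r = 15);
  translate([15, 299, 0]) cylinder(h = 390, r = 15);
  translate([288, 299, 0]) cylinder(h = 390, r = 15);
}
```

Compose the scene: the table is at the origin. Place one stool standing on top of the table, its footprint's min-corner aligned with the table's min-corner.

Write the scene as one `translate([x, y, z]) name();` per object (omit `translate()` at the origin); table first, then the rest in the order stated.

table();
translate([0, 0, 708]) stool();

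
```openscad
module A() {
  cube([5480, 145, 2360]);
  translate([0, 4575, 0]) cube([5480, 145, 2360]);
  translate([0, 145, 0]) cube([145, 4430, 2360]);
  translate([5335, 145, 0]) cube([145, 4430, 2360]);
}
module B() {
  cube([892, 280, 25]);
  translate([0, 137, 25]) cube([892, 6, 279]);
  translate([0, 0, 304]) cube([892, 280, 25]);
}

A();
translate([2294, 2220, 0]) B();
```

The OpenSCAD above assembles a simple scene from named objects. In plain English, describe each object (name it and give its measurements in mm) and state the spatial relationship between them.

A is the wall frame of a small rectangular building: four walls, each 2360 mm tall and 145 mm thick, enclosing a footprint 5480 mm (x) by 4720 mm (y) outside-to-outside, with no floor or roof. The front and back walls (the −y and +y sides) span the full width; the two side walls fit between them.

B is an I-beam lying along x, 892 mm long. Overall section height 329 mm. Two flanges 280 mm wide (y) and 25 mm thick, one on the floor and one at the top; a web 6 mm thick runs between them, centred on the flange width.

The I-beam sits inside the house frame, centred.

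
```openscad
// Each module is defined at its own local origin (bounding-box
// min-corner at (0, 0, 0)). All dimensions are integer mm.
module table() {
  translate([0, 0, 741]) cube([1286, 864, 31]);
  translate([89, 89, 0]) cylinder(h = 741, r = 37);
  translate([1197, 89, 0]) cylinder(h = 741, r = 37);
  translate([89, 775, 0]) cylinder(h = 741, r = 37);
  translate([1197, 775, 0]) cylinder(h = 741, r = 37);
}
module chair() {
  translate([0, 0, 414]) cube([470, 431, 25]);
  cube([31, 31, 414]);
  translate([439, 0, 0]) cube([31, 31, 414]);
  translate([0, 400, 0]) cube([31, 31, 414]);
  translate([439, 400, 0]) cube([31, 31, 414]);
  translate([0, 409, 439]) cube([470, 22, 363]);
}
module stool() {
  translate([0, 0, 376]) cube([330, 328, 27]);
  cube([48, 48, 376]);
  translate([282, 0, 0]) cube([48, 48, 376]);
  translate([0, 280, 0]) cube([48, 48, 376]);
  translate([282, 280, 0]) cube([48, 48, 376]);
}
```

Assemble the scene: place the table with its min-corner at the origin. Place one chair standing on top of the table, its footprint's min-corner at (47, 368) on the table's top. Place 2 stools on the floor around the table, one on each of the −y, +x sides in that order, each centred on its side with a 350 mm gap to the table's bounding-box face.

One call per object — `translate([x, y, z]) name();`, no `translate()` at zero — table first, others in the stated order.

table();
translate([47, 368, 772]) chair();
translate([478, -678, 0]) stool();
translate([1636, 268, 0]) stool();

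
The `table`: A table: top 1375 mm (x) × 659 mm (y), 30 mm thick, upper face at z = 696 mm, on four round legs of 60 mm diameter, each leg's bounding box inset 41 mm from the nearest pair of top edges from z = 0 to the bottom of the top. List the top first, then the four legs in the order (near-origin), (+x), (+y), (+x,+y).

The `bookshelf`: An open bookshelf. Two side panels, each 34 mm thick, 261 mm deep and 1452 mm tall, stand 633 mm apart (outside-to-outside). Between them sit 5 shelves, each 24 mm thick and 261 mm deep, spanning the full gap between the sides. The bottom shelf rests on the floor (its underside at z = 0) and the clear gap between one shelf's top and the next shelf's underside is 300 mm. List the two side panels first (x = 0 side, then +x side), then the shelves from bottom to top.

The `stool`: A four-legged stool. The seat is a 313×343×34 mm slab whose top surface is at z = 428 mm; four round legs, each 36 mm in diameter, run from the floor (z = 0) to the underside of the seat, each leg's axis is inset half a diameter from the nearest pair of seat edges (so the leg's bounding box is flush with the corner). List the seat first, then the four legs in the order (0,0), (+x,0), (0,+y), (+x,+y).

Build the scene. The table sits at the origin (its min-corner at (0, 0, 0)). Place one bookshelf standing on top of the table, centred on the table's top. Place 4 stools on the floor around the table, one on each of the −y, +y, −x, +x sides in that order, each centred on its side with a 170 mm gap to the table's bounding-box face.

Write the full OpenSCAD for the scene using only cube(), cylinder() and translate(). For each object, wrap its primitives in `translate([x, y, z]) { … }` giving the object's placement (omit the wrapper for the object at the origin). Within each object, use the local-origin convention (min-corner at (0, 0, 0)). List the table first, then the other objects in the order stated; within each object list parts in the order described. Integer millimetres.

translate([0, 0, 666]) cube([1375, 659, 30]);
translate([71, 71, 0]) cylinder(h = 666, r = 30);
translate([1304, 71, 0]) cylinder(h = 666, r = 30);
translate([71, 588, 0]) cylinder(h = 666, r = 30);
translate([1304, 588, 0]) cylinder(h = 666, r = 30);
translate([371, 199, 696]) {
  cube([34, 261, 1452]);
  translate([599, 0, 0]) cube([34, 261, 1452]);
  translate([34, 0, 0]) cube([565, 261, 24]);
  translate([34, 0, 324]) cube([565, 261, 24]);
  translate([34, 0, 648]) cube([565, 261, 24]);
  translate([34, 0, 972]) cube([565, 261, 24]);
  translate([34, 0, 1296]) cube([565, 261, 24]);
}
translate([531, -513, 0]) {
  translate([0, 0, 394]) cube([313, 343, 34]);
  translate([18, 18, 0]) cylinder(h = 394, r = 18);
  translate([295, 18, 0]) cylinder(h = 394, r = 18);
  translate([18, 325, 0]) cylinder(h = 394, r = 18);
  translate([295, 325, 0]) cylinder(h = 394, r = 18);
}
translate([531, 829, 0]) {
  translate([0, 0, 394]) cube([313, 343, 34]);
  translate([18, 18, 0]) cylinder(h = 394, r = 18);
  translate([295, 18, 0]) cylinder(h = 394, r = 18);
  translate([18, 325, 0]) cylinder(h = 394, r = 18);
  translate([295, 325, 0]) cylinder(h = 394, r = 18);
}
translate([-483, 158, 0]) {
  translate([0, 0, 394]) cube([313, 343, 34]);
  translate([18, 18, 0]) cylinder(h = 394, r = 18);
  translate([295, 18, 0]) cylinder(h = 394, r = 18);
  translate([18, 325, 0]) cylinder(h = 394, r = 18);
  translate([295, 325, 0]) cylinder(h = 394, r = 18);
}
translate([1545, 158, 0]) {
  translate([0, 0, 394]) cube([313, 343, 34]);
  translate([18, 18, 0]) cylinder(h = 394, r = 18);
  translate([295, 18, 0]) cylinder(h = 394, r = 18);
  translate([18, 325, 0]) cylinder(h = 394, r = 18);
  translate([295, 325, 0]) cylinder(h = 394, r = 18);
}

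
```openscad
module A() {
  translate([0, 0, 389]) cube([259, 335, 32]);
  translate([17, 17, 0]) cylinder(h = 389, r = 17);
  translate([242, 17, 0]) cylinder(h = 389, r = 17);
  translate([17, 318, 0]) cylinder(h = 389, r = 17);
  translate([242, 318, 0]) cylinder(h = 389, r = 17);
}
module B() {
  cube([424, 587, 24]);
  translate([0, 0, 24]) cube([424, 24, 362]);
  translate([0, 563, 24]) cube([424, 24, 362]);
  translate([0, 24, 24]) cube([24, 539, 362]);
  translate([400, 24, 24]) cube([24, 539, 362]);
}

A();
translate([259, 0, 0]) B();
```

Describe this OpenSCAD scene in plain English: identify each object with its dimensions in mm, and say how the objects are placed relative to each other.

A is a simple wooden stool: a rectangular seat 259 mm (x) by 335 mm (y), 32 mm thick, top face at z = 421 mm, on four round legs, each 34 mm in diameter. The legs rest on z = 0, each leg's axis is inset half a diameter from the nearest pair of seat edges (so the leg's bounding box is flush with the corner).

B is an open storage box with external size 424×587×386 mm and wall thickness 24 mm (the base is also 24 mm thick). The base covers the whole footprint; the four walls stand on the base, with the y-facing walls full-width and the x-facing walls fitting between their inner faces.

The open box is against the stool's +x side, with their −y faces flush.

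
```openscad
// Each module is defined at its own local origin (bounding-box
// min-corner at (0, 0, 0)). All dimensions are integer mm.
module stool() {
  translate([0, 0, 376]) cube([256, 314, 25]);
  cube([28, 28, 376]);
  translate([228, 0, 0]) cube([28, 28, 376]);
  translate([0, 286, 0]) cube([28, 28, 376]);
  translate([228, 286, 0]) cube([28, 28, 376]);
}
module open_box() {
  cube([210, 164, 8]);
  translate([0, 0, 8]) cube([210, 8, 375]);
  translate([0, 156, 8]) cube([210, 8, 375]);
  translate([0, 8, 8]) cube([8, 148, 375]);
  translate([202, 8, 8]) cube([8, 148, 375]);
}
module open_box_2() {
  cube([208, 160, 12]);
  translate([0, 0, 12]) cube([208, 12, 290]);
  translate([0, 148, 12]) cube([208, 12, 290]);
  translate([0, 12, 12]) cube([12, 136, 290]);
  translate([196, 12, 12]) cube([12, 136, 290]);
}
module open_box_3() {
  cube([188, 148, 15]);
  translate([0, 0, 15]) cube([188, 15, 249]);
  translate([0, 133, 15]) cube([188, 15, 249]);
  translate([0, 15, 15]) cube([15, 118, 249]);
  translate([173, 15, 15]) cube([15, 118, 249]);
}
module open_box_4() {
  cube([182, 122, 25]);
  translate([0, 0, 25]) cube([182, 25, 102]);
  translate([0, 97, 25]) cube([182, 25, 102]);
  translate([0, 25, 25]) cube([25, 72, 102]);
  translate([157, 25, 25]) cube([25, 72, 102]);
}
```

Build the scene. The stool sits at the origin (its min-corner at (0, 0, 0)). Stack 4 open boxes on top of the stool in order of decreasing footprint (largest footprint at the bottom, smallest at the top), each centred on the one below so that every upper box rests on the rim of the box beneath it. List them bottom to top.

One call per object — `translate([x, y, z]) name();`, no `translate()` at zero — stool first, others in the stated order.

stool();
translate([23, 75, 401]) open_box();
translate([24, 77, 784]) open_box_2();
translate([34, 83, 1086]) open_box_3();
translate([37, 96, 1350]) open_box_4();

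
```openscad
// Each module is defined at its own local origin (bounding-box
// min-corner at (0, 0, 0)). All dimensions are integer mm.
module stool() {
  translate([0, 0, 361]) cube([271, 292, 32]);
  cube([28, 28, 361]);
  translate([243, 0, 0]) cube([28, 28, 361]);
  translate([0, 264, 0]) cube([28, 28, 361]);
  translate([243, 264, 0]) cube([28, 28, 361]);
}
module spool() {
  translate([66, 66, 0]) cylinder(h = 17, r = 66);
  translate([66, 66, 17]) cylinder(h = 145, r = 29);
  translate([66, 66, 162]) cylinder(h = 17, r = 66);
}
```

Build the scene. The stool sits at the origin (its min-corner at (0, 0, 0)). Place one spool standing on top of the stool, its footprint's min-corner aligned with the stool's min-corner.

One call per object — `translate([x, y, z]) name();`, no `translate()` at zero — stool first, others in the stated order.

stool();
translate([0, 0, 393]) spool();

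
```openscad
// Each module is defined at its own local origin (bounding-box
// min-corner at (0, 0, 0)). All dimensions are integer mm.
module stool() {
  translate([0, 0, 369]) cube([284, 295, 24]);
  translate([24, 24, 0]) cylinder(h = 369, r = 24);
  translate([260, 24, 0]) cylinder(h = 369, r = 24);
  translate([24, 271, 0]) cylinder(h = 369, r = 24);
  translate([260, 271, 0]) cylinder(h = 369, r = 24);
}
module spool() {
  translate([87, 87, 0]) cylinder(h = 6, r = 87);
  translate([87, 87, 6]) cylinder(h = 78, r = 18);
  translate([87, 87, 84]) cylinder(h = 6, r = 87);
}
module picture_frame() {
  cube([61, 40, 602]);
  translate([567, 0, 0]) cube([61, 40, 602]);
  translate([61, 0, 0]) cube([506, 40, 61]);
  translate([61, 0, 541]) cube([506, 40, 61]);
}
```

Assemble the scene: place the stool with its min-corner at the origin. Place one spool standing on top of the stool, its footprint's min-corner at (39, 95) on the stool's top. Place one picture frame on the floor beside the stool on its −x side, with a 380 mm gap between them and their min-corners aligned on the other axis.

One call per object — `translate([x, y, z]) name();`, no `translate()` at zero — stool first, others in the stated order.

stool();
translate([39, 95, 393]) spool();
translate([-1008, 0, 0]) picture_frame();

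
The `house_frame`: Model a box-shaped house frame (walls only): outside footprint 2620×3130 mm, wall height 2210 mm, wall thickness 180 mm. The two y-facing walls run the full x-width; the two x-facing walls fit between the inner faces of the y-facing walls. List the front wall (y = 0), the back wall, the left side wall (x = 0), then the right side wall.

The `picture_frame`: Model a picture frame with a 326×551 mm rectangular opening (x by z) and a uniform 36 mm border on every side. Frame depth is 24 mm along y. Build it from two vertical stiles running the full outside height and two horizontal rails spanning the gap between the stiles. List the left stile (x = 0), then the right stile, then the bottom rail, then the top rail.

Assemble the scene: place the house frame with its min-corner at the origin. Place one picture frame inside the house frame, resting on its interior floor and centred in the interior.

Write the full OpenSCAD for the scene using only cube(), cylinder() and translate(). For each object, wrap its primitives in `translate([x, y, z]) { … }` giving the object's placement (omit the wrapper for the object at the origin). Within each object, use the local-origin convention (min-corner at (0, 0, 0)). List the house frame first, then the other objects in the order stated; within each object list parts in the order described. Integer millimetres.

cube([2620, 180, 2210]);
translate([0, 2950, 0]) cube([2620, 180, 2210]);
translate([0, 180, 0]) cube([180, 2770, 2210]);
translate([2440, 180, 0]) cube([180, 2770, 2210]);
translate([1111, 1553, 0]) {
  cube([36, 24, 623]);
  translate([362, 0, 0]) cube([36, 24, 623]);
  translate([36, 0, 0]) cube([326, 24, 36]);
  translate([36, 0, 587]) cube([326, 24, 36]);
}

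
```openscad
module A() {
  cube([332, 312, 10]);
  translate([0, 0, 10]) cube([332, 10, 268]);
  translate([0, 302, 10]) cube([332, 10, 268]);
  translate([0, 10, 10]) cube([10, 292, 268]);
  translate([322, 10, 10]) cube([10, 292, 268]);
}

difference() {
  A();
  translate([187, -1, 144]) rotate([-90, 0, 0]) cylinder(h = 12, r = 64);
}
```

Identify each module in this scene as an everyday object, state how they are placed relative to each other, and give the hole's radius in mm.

A is an open box. The open box has a circular hole through its front wall. The hole's radius is 64 mm.

The subtracted cylinder has r = 64 mm.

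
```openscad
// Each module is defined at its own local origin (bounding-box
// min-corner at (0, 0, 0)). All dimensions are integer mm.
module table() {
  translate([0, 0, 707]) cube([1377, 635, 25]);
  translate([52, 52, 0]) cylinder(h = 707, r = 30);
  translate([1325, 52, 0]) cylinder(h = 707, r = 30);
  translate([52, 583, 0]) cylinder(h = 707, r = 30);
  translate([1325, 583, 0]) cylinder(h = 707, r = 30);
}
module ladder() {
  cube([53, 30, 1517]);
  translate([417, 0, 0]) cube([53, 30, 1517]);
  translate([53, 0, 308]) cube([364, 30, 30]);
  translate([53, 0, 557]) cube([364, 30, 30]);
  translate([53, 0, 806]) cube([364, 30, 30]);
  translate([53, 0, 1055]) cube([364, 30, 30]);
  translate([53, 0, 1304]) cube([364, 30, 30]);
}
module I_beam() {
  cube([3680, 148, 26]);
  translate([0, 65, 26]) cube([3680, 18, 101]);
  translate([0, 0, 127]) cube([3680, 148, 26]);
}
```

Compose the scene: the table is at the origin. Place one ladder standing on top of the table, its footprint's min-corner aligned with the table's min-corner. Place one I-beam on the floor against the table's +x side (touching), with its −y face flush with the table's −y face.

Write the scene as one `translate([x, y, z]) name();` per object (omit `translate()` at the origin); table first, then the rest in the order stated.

table();
translate([0, 0, 732]) ladder();
translate([1377, 0, 0]) I_beam();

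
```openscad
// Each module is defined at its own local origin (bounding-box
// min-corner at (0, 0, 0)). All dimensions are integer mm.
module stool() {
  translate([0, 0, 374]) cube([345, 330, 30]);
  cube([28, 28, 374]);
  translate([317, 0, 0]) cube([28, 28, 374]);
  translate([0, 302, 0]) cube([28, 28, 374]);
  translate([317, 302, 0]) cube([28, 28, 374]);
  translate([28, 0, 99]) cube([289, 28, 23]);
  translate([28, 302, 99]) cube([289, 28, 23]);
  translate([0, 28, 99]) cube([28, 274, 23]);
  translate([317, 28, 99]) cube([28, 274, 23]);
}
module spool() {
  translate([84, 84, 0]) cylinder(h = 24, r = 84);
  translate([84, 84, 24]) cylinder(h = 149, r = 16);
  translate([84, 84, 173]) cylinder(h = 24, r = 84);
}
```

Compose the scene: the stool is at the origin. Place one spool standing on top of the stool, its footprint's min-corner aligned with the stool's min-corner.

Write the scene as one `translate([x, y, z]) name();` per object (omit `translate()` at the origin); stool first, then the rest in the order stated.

stool();
translate([0, 0, 404]) spool();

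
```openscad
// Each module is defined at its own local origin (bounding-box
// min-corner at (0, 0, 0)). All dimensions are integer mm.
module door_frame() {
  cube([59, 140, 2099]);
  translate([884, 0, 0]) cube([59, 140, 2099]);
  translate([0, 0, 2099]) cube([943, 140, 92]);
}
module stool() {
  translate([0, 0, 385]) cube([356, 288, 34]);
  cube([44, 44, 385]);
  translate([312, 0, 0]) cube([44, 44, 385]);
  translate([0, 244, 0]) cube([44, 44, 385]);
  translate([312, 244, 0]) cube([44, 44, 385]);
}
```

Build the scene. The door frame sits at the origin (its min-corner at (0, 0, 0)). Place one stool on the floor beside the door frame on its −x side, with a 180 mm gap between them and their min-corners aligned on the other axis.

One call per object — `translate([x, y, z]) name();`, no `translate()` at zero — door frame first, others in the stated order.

door_frame();
translate([-536, 0, 0]) stool();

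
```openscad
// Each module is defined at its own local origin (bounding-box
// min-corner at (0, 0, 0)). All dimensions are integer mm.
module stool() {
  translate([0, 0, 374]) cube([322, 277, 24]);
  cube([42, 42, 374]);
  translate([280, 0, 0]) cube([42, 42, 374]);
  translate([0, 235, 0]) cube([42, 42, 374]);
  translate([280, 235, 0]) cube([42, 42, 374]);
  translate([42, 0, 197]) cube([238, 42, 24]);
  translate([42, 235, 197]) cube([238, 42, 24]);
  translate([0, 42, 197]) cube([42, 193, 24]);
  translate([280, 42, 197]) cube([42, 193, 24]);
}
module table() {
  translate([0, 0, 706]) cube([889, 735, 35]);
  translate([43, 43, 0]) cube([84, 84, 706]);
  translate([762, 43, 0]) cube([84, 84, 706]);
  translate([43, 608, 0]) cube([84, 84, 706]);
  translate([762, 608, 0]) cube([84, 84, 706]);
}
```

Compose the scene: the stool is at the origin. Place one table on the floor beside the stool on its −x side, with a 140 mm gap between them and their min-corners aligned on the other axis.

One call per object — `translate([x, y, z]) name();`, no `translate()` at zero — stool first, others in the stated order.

stool();
translate([-1029, 0, 0]) table();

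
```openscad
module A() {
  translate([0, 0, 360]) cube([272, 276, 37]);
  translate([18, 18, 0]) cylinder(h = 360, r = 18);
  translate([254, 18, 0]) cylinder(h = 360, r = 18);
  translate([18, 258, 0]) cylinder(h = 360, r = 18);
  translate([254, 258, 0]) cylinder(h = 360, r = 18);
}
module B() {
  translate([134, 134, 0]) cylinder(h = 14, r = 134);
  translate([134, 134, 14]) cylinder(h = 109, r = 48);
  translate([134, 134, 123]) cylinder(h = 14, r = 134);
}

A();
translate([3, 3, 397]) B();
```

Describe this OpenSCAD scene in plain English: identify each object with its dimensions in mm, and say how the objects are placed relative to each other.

A is a four-legged stool. The seat is 272×276 mm, 37 mm thick, top at z = 397 mm. It stands on four round legs, each 36 mm in diameter, from z = 0 to the seat underside, each leg's axis is inset half a diameter from the nearest pair of seat edges (so the leg's bounding box is flush with the corner).

B is a spool: two coaxial disc flanges of radius 134 mm and thickness 14 mm, joined by a core cylinder of radius 48 mm and height 109 mm. The lower flange rests on z = 0 and the three cylinders share a vertical axis.

The spool is on top of the stool.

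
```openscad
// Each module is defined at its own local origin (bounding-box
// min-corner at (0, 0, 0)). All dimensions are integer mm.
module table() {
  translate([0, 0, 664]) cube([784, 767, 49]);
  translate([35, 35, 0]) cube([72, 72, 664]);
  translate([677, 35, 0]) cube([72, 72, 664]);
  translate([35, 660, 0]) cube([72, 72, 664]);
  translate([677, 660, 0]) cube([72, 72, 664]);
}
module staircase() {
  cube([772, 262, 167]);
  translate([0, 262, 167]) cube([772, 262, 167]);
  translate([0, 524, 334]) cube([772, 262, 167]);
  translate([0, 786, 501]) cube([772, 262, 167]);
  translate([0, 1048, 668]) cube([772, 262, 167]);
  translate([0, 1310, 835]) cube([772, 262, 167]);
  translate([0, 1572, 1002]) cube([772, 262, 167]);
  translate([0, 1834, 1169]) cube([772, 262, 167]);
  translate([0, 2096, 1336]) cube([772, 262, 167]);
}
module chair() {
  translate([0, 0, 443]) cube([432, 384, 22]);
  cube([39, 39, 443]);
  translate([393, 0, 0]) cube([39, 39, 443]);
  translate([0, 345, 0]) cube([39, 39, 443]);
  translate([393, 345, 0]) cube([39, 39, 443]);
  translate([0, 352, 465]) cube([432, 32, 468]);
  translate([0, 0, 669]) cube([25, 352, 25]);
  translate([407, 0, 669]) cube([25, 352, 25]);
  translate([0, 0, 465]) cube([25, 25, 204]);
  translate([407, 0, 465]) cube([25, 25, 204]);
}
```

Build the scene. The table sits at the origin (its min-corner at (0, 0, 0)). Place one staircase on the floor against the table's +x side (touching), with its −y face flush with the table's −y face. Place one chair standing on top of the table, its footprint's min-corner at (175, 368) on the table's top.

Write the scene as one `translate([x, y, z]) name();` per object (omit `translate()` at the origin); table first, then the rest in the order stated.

table();
translate([784, 0, 0]) staircase();
translate([175, 368, 713]) chair();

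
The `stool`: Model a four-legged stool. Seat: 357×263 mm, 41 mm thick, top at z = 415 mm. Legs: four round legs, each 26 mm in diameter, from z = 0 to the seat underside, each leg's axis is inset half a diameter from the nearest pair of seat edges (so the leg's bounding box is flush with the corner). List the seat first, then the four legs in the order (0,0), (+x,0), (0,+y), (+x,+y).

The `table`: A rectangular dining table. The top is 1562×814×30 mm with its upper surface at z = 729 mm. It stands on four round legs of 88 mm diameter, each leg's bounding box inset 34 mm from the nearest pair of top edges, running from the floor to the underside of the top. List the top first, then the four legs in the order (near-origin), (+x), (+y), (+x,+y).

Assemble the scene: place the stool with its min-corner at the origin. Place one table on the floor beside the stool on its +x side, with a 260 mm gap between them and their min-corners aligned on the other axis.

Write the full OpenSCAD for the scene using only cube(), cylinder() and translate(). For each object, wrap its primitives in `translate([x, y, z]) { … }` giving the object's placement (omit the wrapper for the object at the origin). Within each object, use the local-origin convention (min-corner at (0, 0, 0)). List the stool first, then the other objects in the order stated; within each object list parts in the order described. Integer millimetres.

translate([0, 0, 374]) cube([357, 263, 41]);
translate([13, 13, 0]) cylinder(h = 374, r = 13);
translate([344, 13, 0]) cylinder(h = 374, r = 13);
translate([13, 250, 0]) cylinder(h = 374, r = 13);
translate([344, 250, 0]) cylinder(h = 374, r = 13);
translate([617, 0, 0]) {
  translate([0, 0, 699]) cube([1562, 814, 30]);
  translate([78, 78, 0]) cylinder(h = 699, r = 44);
  translate([1484, 78, 0]) cylinder(h = 699, r = 44);
  translate([78, 736, 0]) cylinder(h = 699, r = 44);
  translate([1484, 736, 0]) cylinder(h = 699, r = 44);
}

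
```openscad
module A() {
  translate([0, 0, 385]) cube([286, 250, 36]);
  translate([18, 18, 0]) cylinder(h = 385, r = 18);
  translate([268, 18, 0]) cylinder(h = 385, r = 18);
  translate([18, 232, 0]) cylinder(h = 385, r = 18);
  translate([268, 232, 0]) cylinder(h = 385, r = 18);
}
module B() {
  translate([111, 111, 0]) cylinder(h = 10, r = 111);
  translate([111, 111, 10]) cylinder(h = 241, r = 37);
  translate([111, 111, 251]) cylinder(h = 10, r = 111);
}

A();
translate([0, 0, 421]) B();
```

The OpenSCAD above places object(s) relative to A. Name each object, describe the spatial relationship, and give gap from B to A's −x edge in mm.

A is a stool. B is a spool. The spool is on top of the stool. The gap from the spool to the stool's −x edge is 0 mm.

The spool's min-x is at 0; the stool's min-x is 0; gap = 0 mm.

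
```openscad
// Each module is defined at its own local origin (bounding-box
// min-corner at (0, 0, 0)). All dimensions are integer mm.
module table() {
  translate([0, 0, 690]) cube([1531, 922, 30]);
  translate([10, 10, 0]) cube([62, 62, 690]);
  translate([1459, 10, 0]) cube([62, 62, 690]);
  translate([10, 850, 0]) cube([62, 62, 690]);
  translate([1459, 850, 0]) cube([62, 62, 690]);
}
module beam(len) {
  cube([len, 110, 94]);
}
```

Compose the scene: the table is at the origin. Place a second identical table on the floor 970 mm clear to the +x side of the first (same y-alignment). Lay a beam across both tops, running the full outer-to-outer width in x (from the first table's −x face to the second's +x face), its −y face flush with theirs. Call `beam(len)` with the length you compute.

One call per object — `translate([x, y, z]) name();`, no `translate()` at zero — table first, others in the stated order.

table();
translate([2501, 0, 0]) table();
translate([0, 0, 720]) beam(4032);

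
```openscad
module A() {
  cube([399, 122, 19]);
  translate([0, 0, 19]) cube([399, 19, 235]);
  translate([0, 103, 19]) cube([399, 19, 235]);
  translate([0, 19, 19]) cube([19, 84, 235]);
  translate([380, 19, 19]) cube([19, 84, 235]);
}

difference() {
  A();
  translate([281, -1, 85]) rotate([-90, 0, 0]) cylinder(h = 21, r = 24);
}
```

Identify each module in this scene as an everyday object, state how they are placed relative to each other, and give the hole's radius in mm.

The subtracted cylinder has r = 24 mm.

A is an open box. The open box has a circular hole through its front wall. The hole's radius is 24 mm.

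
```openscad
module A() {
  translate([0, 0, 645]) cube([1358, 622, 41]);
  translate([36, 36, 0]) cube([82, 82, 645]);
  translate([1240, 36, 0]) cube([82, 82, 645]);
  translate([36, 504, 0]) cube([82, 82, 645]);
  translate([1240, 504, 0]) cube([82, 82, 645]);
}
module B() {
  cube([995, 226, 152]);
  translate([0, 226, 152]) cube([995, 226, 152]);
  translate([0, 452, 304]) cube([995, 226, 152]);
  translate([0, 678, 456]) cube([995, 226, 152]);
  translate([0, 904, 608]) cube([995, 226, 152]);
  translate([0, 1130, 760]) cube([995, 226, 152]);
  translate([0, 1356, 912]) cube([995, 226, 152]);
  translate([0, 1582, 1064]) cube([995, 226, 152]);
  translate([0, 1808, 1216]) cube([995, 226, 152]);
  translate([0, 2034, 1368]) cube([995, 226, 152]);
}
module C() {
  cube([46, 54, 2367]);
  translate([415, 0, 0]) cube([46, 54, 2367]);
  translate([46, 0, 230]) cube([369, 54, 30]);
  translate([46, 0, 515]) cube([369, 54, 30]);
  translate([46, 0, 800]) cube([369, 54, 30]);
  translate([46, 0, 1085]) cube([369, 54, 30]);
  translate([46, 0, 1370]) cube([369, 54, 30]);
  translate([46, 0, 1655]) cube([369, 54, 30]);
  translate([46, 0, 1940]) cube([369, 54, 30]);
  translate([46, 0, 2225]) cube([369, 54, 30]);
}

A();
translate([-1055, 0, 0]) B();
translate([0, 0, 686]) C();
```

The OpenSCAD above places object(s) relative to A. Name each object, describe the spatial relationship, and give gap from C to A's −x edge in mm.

The ladder's min-x is at 0; the table's min-x is 0; gap = 0 mm.

A is a table. B is a staircase. C is a ladder. The staircase is on the floor beside the table on its −x side. The ladder is on top of the table. The gap from the ladder to the table's −x edge is 0 mm.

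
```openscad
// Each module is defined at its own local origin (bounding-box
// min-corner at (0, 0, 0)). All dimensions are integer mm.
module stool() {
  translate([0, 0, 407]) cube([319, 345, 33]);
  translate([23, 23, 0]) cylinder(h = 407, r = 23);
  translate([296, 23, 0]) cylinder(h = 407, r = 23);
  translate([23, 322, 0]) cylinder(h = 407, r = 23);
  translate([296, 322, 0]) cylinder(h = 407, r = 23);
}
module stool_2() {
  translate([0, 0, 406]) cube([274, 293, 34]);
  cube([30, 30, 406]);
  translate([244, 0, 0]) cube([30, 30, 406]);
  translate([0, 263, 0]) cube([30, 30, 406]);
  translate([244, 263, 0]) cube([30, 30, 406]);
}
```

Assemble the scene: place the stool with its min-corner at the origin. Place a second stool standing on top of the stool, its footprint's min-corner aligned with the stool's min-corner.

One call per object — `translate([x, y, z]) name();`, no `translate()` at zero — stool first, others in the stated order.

stool();
translate([0, 0, 440]) stool_2();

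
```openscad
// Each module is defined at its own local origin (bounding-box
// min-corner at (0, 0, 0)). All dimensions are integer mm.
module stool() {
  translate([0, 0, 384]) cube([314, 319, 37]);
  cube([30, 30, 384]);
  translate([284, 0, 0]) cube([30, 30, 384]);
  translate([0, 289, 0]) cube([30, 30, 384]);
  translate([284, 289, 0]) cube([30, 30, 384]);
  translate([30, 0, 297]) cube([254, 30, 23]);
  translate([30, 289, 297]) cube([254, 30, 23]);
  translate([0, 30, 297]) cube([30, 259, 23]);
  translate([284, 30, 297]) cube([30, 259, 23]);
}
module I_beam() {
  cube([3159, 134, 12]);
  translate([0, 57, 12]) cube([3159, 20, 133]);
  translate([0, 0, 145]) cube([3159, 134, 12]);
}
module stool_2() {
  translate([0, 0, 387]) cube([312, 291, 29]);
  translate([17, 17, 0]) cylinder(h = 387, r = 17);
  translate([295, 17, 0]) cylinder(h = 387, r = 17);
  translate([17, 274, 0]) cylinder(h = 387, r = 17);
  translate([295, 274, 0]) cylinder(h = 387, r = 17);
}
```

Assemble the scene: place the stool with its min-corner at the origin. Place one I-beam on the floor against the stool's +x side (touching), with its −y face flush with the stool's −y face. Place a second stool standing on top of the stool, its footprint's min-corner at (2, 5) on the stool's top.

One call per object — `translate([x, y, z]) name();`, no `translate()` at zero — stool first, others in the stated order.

stool();
translate([314, 0, 0]) I_beam();
translate([2, 5, 421]) stool_2();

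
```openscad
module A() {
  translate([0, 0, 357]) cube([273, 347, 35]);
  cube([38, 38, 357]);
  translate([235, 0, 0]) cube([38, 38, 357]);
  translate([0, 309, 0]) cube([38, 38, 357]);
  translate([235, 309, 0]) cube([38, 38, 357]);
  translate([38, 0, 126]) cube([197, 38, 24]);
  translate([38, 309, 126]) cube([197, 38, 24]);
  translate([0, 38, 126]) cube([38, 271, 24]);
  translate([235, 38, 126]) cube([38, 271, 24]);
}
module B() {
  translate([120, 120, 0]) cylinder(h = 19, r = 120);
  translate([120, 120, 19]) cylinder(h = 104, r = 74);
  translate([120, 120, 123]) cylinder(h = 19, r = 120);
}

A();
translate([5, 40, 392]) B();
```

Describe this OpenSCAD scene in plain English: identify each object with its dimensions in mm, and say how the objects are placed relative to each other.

A is a four-legged stool. The seat is 273×347 mm, 35 mm thick, top at z = 392 mm. It stands on four square legs, each 38×38 mm in cross-section, from z = 0 to the seat underside, each flush with a corner of the seat. Four stretchers, 38 mm wide and 24 mm tall, connect adjacent legs with their undersides at z = 126 mm, each running between the inner faces of the legs it joins and aligned with the legs' outer faces on the other axis.

B is a spool: two coaxial disc flanges of radius 120 mm and thickness 19 mm, joined by a core cylinder of radius 74 mm and height 104 mm. The lower flange rests on z = 0 and the three cylinders share a vertical axis.

The spool is on top of the stool.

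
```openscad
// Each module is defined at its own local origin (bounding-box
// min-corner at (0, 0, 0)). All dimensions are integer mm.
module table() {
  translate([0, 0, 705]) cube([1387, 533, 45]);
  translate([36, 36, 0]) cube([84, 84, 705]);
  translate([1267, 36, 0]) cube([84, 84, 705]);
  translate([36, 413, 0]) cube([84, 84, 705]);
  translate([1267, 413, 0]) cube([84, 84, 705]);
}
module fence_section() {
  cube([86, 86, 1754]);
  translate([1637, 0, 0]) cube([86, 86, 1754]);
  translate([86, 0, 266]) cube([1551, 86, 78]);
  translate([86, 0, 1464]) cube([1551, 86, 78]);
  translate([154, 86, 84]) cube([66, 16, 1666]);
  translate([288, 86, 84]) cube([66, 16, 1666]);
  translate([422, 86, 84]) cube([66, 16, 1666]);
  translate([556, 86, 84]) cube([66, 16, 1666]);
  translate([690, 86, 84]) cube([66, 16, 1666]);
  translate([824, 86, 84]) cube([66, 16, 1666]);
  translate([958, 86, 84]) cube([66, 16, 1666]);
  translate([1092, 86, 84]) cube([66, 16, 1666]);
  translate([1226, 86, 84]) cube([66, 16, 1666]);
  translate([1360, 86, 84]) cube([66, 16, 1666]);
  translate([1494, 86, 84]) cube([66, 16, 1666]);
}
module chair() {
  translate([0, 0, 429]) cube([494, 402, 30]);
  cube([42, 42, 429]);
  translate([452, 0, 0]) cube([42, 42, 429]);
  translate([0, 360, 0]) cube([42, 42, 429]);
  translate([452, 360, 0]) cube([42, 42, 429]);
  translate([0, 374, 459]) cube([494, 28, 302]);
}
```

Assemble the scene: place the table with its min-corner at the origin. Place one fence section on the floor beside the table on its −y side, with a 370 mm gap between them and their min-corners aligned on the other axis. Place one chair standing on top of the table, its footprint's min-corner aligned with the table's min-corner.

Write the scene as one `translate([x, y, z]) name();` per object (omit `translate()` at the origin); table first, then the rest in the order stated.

table();
translate([0, -472, 0]) fence_section();
translate([0, 0, 750]) chair();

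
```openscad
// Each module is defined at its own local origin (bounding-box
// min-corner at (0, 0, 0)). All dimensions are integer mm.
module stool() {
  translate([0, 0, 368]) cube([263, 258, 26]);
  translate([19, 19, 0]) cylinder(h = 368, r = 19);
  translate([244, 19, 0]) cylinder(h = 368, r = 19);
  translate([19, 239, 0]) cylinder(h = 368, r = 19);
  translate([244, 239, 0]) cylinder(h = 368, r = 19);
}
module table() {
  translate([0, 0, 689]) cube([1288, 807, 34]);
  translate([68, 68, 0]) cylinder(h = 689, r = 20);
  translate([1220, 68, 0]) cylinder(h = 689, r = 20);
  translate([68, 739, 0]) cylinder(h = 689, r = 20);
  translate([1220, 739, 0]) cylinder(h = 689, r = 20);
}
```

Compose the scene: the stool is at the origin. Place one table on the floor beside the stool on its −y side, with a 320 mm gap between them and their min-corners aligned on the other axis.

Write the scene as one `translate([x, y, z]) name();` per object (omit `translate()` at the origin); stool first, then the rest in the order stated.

stool();
translate([0, -1127, 0]) table();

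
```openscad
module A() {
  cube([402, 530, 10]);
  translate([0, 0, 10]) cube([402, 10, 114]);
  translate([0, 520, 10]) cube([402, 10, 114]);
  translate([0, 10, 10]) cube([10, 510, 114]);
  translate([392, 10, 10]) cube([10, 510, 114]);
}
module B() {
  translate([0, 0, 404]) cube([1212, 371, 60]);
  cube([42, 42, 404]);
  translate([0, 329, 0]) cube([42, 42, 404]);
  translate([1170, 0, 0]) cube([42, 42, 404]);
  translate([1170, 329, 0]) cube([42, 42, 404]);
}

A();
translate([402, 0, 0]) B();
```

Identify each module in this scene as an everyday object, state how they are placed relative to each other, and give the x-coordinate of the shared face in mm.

A is an open box. B is a bench. The bench is against the open box's +x side, with their −y faces flush. The x-coordinate of the shared face is 402 mm.

The open box's +x face and the bench's −x face are both at x = 402 mm.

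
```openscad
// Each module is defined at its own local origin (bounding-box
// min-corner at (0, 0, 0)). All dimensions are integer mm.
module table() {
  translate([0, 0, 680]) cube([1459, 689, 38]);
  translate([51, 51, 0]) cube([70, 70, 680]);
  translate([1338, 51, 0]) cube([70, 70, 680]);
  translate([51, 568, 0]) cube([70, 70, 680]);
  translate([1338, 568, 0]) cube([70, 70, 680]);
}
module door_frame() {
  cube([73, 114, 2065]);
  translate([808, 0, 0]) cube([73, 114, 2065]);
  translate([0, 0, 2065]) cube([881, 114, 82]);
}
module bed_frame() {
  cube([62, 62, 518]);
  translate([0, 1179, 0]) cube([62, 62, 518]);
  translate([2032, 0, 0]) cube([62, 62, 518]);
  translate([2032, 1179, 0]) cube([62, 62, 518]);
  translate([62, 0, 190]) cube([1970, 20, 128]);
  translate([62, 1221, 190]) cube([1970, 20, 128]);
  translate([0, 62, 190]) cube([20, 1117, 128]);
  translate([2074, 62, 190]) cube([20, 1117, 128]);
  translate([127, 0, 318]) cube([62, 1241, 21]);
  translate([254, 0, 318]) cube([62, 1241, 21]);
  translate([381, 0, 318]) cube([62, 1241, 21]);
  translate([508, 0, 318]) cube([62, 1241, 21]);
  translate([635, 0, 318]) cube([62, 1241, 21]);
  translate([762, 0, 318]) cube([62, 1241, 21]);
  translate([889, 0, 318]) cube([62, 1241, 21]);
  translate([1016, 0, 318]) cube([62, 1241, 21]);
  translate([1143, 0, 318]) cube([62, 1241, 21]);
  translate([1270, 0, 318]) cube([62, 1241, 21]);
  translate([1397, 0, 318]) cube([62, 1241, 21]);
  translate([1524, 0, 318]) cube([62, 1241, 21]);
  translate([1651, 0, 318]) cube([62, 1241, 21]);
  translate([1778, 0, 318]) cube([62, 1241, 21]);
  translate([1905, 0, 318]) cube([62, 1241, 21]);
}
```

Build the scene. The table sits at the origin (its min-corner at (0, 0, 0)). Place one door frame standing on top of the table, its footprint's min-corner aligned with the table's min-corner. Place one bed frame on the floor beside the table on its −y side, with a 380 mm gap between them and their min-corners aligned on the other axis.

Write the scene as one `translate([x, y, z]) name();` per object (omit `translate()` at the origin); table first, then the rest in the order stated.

table();
translate([0, 0, 718]) door_frame();
translate([0, -1621, 0]) bed_frame();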